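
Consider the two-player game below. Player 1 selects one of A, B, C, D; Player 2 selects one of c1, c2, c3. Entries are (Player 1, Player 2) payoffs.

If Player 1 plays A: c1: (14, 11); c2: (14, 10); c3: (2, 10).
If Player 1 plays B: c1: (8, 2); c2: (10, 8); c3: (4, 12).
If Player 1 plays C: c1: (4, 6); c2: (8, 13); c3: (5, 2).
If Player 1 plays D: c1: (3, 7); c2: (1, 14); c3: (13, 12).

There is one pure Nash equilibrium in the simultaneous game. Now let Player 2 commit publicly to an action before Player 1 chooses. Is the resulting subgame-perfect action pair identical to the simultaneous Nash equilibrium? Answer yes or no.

no

Backward induction with Player 2 moving first.
- c1 → Player 1 plays A (best of 14, 8, 4, 3); Player 2 gets 11.
- c2 → Player 1 plays A (best of 14, 10, 8, 1); Player 2 gets 10.
- c3 → Player 1 plays D (best of 2, 4, 5, 13); Player 2 gets 12.
Among 11, 10, 12, the best is 12 at c3. Subgame-perfect outcome: (D, c3) with payoffs (13, 12).
For the simultaneous game, intersect best replies.
Player 1's best replies: c1→A; c2→A; c3→D.
Player 2's best replies: A→c1; B→c3; C→c2; D→c2.
Only (A, c1) has each player best-responding; Nash payoffs (14, 11).
Sequential outcome (D, c3) differs from the Nash profile (A, c1).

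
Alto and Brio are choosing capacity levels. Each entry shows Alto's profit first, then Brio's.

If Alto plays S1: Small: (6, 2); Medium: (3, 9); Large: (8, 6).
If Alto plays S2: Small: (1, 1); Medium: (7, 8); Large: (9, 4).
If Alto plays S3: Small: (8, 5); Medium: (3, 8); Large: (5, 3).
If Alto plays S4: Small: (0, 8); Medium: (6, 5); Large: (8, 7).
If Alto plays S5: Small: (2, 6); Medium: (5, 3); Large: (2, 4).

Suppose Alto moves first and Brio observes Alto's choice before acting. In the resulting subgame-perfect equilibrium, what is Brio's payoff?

8

Solve by backward induction (Alto leads).
- S1: BR = Medium, leader payoff 3.
- S2: BR = Medium, leader payoff 7.
- S3: BR = Medium, leader payoff 3.
- S4: BR = Small, leader payoff 0.
- S5: BR = Small, leader payoff 2.
Alto's induced payoffs are 3, 7, 3, 0, 2, so Alto commits to S2. Subgame-perfect outcome: (S2, Medium) with payoffs (7, 8).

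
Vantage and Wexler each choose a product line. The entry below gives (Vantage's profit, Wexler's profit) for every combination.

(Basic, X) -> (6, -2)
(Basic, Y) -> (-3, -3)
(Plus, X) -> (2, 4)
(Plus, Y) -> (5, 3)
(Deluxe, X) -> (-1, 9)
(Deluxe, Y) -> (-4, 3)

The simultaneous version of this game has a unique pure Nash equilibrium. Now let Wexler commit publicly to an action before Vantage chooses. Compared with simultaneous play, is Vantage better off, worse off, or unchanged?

worse off

Vantage best-responds to each possible Wexler move:
- X → Vantage plays Basic (best of 6, 2, -1); Wexler gets -2.
- Y → Vantage plays Plus (best of -3, 5, -4); Wexler gets 3.
Maximizing over -2, 3, Wexler chooses Y. Subgame-perfect outcome: (Plus, Y) with payoffs (5, 3).
Under simultaneous play:
Vantage's best replies: X→Basic; Y→Plus.
Wexler's best replies: Basic→X; Plus→X; Deluxe→X.
The unique mutual best reply is (Basic, X), giving (6, -2).
Vantage earns 5 sequentially versus 6 at the Nash outcome: worse off.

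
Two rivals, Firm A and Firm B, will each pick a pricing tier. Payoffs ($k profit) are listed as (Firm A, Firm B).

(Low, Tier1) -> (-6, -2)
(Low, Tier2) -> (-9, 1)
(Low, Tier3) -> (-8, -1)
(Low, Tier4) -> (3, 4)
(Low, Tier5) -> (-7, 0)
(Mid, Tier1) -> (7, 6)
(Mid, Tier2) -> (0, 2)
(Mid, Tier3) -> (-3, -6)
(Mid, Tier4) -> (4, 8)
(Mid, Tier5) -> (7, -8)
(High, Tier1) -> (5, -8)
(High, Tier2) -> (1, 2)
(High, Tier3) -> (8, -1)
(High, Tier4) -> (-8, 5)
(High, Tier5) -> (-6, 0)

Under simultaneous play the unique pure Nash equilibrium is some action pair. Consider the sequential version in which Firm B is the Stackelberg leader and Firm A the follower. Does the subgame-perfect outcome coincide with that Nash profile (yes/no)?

yes

Backward induction with Firm B moving first.
- Tier1 → Firm A plays Mid (best of -6, 7, 5); Firm B gets 6.
- Tier2 → Firm A plays High (best of -9, 0, 1); Firm B gets 2.
- Tier3 → Firm A plays High (best of -8, -3, 8); Firm B gets -1.
- Tier4 → Firm A plays Mid (best of 3, 4, -8); Firm B gets 8.
- Tier5 → Firm A plays Mid (best of -7, 7, -6); Firm B gets -8.
Among 6, 2, -1, 8, -8, the best is 8 at Tier4. Subgame-perfect outcome: (Mid, Tier4) with payoffs (4, 8).
Now find the simultaneous Nash equilibrium.
Firm A's best replies: Tier1→Mid; Tier2→High; Tier3→High; Tier4→Mid; Tier5→Mid.
Firm B's best replies: Low→Tier4; Mid→Tier4; High→Tier4.
Only (Mid, Tier4) has each player best-responding; Nash payoffs (4, 8).
Sequential outcome (Mid, Tier4) coincides with the Nash profile (Mid, Tier4).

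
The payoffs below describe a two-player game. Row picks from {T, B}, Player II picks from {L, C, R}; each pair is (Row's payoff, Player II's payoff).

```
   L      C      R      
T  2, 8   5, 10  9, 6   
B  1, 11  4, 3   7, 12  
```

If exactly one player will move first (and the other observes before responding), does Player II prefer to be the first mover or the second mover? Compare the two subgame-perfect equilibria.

If Row leads: Player II's best replies are T→C, B→R; Row's induced payoffs 5, 7; outcome (B, R), payoffs (7, 12).
If Player II leads: Row's best replies are L→T, C→T, R→T; Player II's induced payoffs 8, 10, 6; outcome (T, C), payoffs (5, 10).
Player II gets 10 moving first and 12 moving second, so Player II prefers to move second.

second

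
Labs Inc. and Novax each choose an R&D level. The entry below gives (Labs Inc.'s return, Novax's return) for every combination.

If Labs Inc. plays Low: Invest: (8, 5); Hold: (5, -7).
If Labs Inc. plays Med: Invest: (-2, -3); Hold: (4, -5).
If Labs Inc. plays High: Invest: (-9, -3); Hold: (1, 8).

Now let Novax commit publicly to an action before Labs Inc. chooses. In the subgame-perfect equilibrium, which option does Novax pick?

Solve by backward induction (Novax leads).
- Invest → Labs Inc. plays Low (best of 8, -2, -9); Novax gets 5.
- Hold → Labs Inc. plays Low (best of 5, 4, 1); Novax gets -7.
Novax's induced payoffs are 5, -7, so Novax commits to Invest. Subgame-perfect outcome: (Low, Invest) with payoffs (8, 5).

Invest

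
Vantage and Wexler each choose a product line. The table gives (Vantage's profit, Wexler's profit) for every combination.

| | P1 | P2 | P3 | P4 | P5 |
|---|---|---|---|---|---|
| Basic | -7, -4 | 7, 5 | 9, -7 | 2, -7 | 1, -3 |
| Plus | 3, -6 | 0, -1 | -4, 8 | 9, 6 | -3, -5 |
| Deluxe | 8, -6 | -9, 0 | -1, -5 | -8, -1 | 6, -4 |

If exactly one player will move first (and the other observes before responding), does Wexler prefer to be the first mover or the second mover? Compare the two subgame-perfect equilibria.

If Vantage leads: Wexler's best replies are Basic→P2, Plus→P3, Deluxe→P2; Vantage's induced payoffs 7, -4, -9; outcome (Basic, P2), payoffs (7, 5).
If Wexler leads: Vantage's best replies are P1→Deluxe, P2→Basic, P3→Basic, P4→Plus, P5→Deluxe; Wexler's induced payoffs -6, 5, -7, 6, -4; outcome (Plus, P4), payoffs (9, 6).
Wexler gets 6 moving first and 5 moving second, so Wexler prefers to move first.

first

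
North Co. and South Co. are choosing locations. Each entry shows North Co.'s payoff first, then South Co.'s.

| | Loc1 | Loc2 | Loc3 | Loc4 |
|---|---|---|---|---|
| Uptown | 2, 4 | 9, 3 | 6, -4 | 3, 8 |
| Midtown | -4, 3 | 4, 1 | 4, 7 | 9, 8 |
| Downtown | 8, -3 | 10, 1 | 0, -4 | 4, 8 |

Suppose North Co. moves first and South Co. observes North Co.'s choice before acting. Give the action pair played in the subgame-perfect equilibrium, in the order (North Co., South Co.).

South Co. best-responds to each possible North Co. move:
- Uptown: South Co. compares 4, 3, -4, 8 and picks Loc4; North Co. would get 3.
- Midtown: South Co. compares 3, 1, 7, 8 and picks Loc4; North Co. would get 9.
- Downtown: South Co. compares -3, 1, -4, 8 and picks Loc4; North Co. would get 4.
Among 3, 9, 4, the best is 9 at Midtown. Subgame-perfect outcome: (Midtown, Loc4) with payoffs (9, 8).

(Midtown, Loc4)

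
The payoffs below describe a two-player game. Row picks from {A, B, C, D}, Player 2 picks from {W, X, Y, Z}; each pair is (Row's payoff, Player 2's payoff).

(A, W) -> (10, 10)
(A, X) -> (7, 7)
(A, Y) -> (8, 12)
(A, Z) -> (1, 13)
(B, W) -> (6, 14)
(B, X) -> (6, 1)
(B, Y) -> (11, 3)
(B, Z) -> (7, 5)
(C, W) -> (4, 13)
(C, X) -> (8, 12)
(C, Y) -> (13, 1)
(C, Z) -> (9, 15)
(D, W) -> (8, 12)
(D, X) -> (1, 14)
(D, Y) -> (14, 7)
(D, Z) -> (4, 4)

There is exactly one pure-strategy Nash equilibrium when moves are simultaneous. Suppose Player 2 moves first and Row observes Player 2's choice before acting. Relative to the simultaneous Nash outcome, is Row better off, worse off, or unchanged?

unchanged

Row best-responds to each possible Player 2 move:
- W: Row compares 10, 6, 4, 8 and picks A; Player 2 would get 10.
- X: Row compares 7, 6, 8, 1 and picks C; Player 2 would get 12.
- Y: Row compares 8, 11, 13, 14 and picks D; Player 2 would get 7.
- Z: Row compares 1, 7, 9, 4 and picks C; Player 2 would get 15.
Among 10, 12, 7, 15, the best is 15 at Z. Subgame-perfect outcome: (C, Z) with payoffs (9, 15).
For the simultaneous game, intersect best replies.
Row's best replies: W→A; X→C; Y→D; Z→C.
Player 2's best replies: A→Z; B→W; C→Z; D→X.
Only (C, Z) has each player best-responding; Nash payoffs (9, 15).
Row earns 9 sequentially versus 9 at the Nash outcome: unchanged.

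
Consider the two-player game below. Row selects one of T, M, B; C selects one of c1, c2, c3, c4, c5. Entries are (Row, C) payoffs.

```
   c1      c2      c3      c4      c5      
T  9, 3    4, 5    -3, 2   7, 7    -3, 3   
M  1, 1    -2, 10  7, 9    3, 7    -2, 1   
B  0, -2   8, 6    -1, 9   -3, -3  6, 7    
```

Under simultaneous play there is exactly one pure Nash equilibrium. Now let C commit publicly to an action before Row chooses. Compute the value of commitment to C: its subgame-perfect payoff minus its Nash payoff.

Solve by backward induction (C leads).
- c1: BR = T, leader payoff 3.
- c2: BR = B, leader payoff 6.
- c3: BR = M, leader payoff 9.
- c4: BR = T, leader payoff 7.
- c5: BR = B, leader payoff 7.
Among 3, 6, 9, 7, 7, the best is 9 at c3. Subgame-perfect outcome: (M, c3) with payoffs (7, 9).
Under simultaneous play:
Row's best replies: c1→T; c2→B; c3→M; c4→T; c5→B.
C's best replies: T→c4; M→c2; B→c3.
The unique mutual best reply is (T, c4), giving (7, 7).
C's commitment gain: 9 − 7 = 2.

2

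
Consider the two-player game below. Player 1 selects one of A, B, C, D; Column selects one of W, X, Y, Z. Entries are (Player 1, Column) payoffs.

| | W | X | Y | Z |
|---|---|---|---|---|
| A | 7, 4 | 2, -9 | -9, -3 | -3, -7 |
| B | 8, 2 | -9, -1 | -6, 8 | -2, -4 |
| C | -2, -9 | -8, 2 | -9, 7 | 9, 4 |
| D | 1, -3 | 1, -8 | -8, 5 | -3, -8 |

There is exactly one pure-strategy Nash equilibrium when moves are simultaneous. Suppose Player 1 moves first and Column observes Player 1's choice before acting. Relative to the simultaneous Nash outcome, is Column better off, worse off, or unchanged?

Column best-responds to each possible Player 1 move:
- A → Column plays W (best of 4, -9, -3, -7); Player 1 gets 7.
- B → Column plays Y (best of 2, -1, 8, -4); Player 1 gets -6.
- C → Column plays Y (best of -9, 2, 7, 4); Player 1 gets -9.
- D → Column plays Y (best of -3, -8, 5, -8); Player 1 gets -8.
Maximizing over 7, -6, -9, -8, Player 1 chooses A. Subgame-perfect outcome: (A, W) with payoffs (7, 4).
Now find the simultaneous Nash equilibrium.
Player 1's best replies: W→B; X→A; Y→B; Z→C.
Column's best replies: A→W; B→Y; C→Y; D→Y.
Only (B, Y) has each player best-responding; Nash payoffs (-6, 8).
Column earns 4 sequentially versus 8 at the Nash outcome: worse off.

worse off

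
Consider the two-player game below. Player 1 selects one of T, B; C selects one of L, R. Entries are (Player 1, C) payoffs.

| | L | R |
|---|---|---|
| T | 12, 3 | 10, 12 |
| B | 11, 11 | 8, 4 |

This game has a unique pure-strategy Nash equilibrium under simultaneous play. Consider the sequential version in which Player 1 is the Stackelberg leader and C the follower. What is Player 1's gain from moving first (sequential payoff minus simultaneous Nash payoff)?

1

Solve by backward induction (Player 1 leads).
- T: BR = R, leader payoff 10.
- B: BR = L, leader payoff 11.
Among 10, 11, the best is 11 at B. Subgame-perfect outcome: (B, L) with payoffs (11, 11).
Now find the simultaneous Nash equilibrium.
Player 1's best replies: L→T; R→T.
C's best replies: T→R; B→L.
The unique mutual best reply is (T, R), giving (10, 12).
Player 1's commitment gain: 11 − 10 = 1.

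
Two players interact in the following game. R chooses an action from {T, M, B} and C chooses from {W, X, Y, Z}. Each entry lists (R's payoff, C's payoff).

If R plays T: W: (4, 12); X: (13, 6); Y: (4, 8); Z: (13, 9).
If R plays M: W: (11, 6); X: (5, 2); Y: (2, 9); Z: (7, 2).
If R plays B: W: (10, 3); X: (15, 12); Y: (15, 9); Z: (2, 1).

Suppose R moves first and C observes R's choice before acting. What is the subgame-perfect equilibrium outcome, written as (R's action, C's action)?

(B, X)

C best-responds to each possible R move:
- T: C compares 12, 6, 8, 9 and picks W; R would get 4.
- M: C compares 6, 2, 9, 2 and picks Y; R would get 2.
- B: C compares 3, 12, 9, 1 and picks X; R would get 15.
R's induced payoffs are 4, 2, 15, so R commits to B. Subgame-perfect outcome: (B, X) with payoffs (15, 12).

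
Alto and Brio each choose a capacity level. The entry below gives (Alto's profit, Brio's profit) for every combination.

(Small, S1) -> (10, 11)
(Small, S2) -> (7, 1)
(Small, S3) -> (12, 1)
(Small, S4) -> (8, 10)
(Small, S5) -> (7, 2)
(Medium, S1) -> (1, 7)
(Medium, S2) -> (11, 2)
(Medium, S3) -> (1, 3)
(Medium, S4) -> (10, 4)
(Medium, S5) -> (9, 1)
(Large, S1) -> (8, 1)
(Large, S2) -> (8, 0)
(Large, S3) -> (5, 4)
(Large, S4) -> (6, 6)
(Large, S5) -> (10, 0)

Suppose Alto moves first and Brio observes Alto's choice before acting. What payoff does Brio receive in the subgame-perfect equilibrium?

11

Work backward from Brio's decision.
- Small: BR = S1, leader payoff 10.
- Medium: BR = S1, leader payoff 1.
- Large: BR = S4, leader payoff 6.
Among 10, 1, 6, the best is 10 at Small. Subgame-perfect outcome: (Small, S1) with payoffs (10, 11).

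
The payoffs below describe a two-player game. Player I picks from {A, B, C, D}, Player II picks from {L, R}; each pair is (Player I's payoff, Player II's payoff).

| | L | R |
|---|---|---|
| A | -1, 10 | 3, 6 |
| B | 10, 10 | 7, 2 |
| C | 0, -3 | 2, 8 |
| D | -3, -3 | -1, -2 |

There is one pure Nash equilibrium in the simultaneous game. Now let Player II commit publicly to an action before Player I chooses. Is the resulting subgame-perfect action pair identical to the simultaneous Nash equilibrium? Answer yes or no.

yes

Solve by backward induction (Player II leads).
- L: Player I compares -1, 10, 0, -3 and picks B; Player II would get 10.
- R: Player I compares 3, 7, 2, -1 and picks B; Player II would get 2.
Maximizing over 10, 2, Player II chooses L. Subgame-perfect outcome: (B, L) with payoffs (10, 10).
Now find the simultaneous Nash equilibrium.
Player I's best replies: L→B; R→B.
Player II's best replies: A→L; B→L; C→R; D→R.
The unique mutual best reply is (B, L), giving (10, 10).
Sequential outcome (B, L) coincides with the Nash profile (B, L).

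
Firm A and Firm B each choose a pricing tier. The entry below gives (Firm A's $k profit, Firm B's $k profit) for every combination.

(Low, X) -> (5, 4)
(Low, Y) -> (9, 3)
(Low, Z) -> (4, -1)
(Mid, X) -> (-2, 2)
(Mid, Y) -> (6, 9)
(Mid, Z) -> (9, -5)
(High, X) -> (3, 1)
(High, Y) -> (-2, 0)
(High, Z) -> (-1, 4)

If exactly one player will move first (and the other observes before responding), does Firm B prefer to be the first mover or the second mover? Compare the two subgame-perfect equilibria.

If Firm A leads: Firm B's best replies are Low→X, Mid→Y, High→Z; Firm A's induced payoffs 5, 6, -1; outcome (Mid, Y), payoffs (6, 9).
If Firm B leads: Firm A's best replies are X→Low, Y→Low, Z→Mid; Firm B's induced payoffs 4, 3, -5; outcome (Low, X), payoffs (5, 4).
Firm B gets 4 moving first and 9 moving second, so Firm B prefers to move second.

second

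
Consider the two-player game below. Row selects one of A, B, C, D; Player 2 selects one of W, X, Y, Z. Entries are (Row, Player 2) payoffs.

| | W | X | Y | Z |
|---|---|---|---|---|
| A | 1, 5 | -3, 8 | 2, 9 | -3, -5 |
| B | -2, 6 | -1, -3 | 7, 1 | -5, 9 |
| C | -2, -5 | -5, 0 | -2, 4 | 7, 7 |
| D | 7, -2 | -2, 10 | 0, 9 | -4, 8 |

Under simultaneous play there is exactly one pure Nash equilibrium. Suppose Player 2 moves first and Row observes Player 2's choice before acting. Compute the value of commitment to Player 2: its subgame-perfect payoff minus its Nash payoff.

Row best-responds to each possible Player 2 move:
- W: Row compares 1, -2, -2, 7 and picks D; Player 2 would get -2.
- X: Row compares -3, -1, -5, -2 and picks B; Player 2 would get -3.
- Y: Row compares 2, 7, -2, 0 and picks B; Player 2 would get 1.
- Z: Row compares -3, -5, 7, -4 and picks C; Player 2 would get 7.
Player 2's induced payoffs are -2, -3, 1, 7, so Player 2 commits to Z. Subgame-perfect outcome: (C, Z) with payoffs (7, 7).
Now find the simultaneous Nash equilibrium.
Row's best replies: W→D; X→B; Y→B; Z→C.
Player 2's best replies: A→Y; B→Z; C→Z; D→X.
The unique mutual best reply is (C, Z), giving (7, 7).
Player 2's commitment gain: 7 − 7 = 0.

0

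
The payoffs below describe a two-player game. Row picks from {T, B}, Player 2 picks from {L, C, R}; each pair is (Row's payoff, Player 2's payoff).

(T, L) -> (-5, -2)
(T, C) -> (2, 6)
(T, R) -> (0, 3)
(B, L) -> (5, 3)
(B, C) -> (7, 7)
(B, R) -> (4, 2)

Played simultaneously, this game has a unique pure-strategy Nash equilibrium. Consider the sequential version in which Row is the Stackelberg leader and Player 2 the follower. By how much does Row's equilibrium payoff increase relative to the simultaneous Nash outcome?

Solve by backward induction (Row leads).
- T: Player 2 compares -2, 6, 3 and picks C; Row would get 2.
- B: Player 2 compares 3, 7, 2 and picks C; Row would get 7.
Maximizing over 2, 7, Row chooses B. Subgame-perfect outcome: (B, C) with payoffs (7, 7).
For the simultaneous game, intersect best replies.
Row's best replies: L→B; C→B; R→B.
Player 2's best replies: T→C; B→C.
The unique mutual best reply is (B, C), giving (7, 7).
Row's commitment gain: 7 − 7 = 0.

0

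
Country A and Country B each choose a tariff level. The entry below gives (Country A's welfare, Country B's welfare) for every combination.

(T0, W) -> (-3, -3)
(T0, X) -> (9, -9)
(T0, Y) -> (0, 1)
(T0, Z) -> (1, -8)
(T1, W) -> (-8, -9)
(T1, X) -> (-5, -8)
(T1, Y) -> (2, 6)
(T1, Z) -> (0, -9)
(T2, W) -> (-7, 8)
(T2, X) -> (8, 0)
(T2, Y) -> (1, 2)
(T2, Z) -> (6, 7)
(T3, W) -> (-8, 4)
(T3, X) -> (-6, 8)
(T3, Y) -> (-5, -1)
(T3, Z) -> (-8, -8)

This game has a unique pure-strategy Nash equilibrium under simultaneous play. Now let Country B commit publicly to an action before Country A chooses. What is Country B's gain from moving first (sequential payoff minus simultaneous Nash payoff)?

Country A best-responds to each possible Country B move:
- W → Country A plays T0 (best of -3, -8, -7, -8); Country B gets -3.
- X → Country A plays T0 (best of 9, -5, 8, -6); Country B gets -9.
- Y → Country A plays T1 (best of 0, 2, 1, -5); Country B gets 6.
- Z → Country A plays T2 (best of 1, 0, 6, -8); Country B gets 7.
Among -3, -9, 6, 7, the best is 7 at Z. Subgame-perfect outcome: (T2, Z) with payoffs (6, 7).
For the simultaneous game, intersect best replies.
Country A's best replies: W→T0; X→T0; Y→T1; Z→T2.
Country B's best replies: T0→Y; T1→Y; T2→W; T3→X.
The unique mutual best reply is (T1, Y), giving (2, 6).
Country B's commitment gain: 7 − 6 = 1.

1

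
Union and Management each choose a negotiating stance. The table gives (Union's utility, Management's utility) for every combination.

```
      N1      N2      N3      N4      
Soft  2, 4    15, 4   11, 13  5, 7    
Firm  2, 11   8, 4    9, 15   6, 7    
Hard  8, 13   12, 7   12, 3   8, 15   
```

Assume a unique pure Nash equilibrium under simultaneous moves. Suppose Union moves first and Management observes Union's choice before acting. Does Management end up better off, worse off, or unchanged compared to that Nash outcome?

Solve by backward induction (Union leads).
- Soft: Management compares 4, 4, 13, 7 and picks N3; Union would get 11.
- Firm: Management compares 11, 4, 15, 7 and picks N3; Union would get 9.
- Hard: Management compares 13, 7, 3, 15 and picks N4; Union would get 8.
Among 11, 9, 8, the best is 11 at Soft. Subgame-perfect outcome: (Soft, N3) with payoffs (11, 13).
Under simultaneous play:
Union's best replies: N1→Hard; N2→Soft; N3→Hard; N4→Hard.
Management's best replies: Soft→N3; Firm→N3; Hard→N4.
Only (Hard, N4) has each player best-responding; Nash payoffs (8, 15).
Management earns 13 sequentially versus 15 at the Nash outcome: worse off.

worse off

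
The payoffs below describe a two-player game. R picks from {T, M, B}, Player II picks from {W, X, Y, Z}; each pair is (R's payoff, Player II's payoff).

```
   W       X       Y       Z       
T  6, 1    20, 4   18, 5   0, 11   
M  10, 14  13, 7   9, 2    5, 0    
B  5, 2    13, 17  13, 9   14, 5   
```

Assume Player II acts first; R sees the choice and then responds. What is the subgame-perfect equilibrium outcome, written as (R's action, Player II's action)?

Work backward from R's decision.
- W → R plays M (best of 6, 10, 5); Player II gets 14.
- X → R plays T (best of 20, 13, 13); Player II gets 4.
- Y → R plays T (best of 18, 9, 13); Player II gets 5.
- Z → R plays B (best of 0, 5, 14); Player II gets 5.
Among 14, 4, 5, 5, the best is 14 at W. Subgame-perfect outcome: (M, W) with payoffs (10, 14).

(M, W)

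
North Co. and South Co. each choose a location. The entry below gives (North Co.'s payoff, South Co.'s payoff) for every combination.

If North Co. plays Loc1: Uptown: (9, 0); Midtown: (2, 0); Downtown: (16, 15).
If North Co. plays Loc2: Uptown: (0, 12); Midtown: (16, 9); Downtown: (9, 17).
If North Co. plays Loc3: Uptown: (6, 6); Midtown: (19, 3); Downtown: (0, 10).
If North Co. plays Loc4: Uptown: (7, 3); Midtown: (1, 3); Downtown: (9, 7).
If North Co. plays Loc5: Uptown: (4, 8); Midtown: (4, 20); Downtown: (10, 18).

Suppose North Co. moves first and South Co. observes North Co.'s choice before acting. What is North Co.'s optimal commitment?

Work backward from South Co.'s decision.
- Loc1: South Co. compares 0, 0, 15 and picks Downtown; North Co. would get 16.
- Loc2: South Co. compares 12, 9, 17 and picks Downtown; North Co. would get 9.
- Loc3: South Co. compares 6, 3, 10 and picks Downtown; North Co. would get 0.
- Loc4: South Co. compares 3, 3, 7 and picks Downtown; North Co. would get 9.
- Loc5: South Co. compares 8, 20, 18 and picks Midtown; North Co. would get 4.
Among 16, 9, 0, 9, 4, the best is 16 at Loc1. Subgame-perfect outcome: (Loc1, Downtown) with payoffs (16, 15).

Loc1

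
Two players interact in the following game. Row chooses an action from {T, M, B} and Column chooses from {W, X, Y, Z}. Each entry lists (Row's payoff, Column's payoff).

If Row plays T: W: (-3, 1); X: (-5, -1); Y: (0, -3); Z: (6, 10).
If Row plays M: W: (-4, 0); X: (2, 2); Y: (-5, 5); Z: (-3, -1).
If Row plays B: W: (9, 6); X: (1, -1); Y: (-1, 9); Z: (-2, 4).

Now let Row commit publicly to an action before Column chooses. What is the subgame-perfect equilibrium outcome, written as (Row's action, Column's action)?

Column best-responds to each possible Row move:
- T → Column plays Z (best of 1, -1, -3, 10); Row gets 6.
- M → Column plays Y (best of 0, 2, 5, -1); Row gets -5.
- B → Column plays Y (best of 6, -1, 9, 4); Row gets -1.
Among 6, -5, -1, the best is 6 at T. Subgame-perfect outcome: (T, Z) with payoffs (6, 10).

(T, Z)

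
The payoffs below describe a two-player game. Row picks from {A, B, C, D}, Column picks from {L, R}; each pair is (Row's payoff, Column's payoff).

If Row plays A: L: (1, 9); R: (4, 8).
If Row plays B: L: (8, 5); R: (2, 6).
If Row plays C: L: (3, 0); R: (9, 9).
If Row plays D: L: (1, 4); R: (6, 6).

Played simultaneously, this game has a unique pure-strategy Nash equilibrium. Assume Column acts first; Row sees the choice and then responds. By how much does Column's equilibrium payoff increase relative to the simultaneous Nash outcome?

Work backward from Row's decision.
- L: Row compares 1, 8, 3, 1 and picks B; Column would get 5.
- R: Row compares 4, 2, 9, 6 and picks C; Column would get 9.
Column's induced payoffs are 5, 9, so Column commits to R. Subgame-perfect outcome: (C, R) with payoffs (9, 9).
Under simultaneous play:
Row's best replies: L→B; R→C.
Column's best replies: A→L; B→R; C→R; D→R.
Only (C, R) has each player best-responding; Nash payoffs (9, 9).
Column's commitment gain: 9 − 9 = 0.

0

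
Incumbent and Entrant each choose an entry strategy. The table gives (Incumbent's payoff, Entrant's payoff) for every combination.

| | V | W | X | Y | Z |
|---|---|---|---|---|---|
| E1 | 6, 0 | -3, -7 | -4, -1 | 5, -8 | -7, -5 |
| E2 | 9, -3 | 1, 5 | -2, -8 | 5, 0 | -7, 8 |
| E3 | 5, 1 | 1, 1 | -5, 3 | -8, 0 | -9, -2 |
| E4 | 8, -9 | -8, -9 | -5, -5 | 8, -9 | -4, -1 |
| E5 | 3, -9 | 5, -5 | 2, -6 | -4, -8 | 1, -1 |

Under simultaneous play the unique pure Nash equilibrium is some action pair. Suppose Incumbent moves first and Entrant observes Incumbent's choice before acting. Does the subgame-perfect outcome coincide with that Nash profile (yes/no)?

Entrant best-responds to each possible Incumbent move:
- E1: Entrant compares 0, -7, -1, -8, -5 and picks V; Incumbent would get 6.
- E2: Entrant compares -3, 5, -8, 0, 8 and picks Z; Incumbent would get -7.
- E3: Entrant compares 1, 1, 3, 0, -2 and picks X; Incumbent would get -5.
- E4: Entrant compares -9, -9, -5, -9, -1 and picks Z; Incumbent would get -4.
- E5: Entrant compares -9, -5, -6, -8, -1 and picks Z; Incumbent would get 1.
Incumbent's induced payoffs are 6, -7, -5, -4, 1, so Incumbent commits to E1. Subgame-perfect outcome: (E1, V) with payoffs (6, 0).
Now find the simultaneous Nash equilibrium.
Incumbent's best replies: V→E2; W→E5; X→E5; Y→E4; Z→E5.
Entrant's best replies: E1→V; E2→Z; E3→X; E4→Z; E5→Z.
Only (E5, Z) has each player best-responding; Nash payoffs (1, -1).
Sequential outcome (E1, V) differs from the Nash profile (E5, Z).

no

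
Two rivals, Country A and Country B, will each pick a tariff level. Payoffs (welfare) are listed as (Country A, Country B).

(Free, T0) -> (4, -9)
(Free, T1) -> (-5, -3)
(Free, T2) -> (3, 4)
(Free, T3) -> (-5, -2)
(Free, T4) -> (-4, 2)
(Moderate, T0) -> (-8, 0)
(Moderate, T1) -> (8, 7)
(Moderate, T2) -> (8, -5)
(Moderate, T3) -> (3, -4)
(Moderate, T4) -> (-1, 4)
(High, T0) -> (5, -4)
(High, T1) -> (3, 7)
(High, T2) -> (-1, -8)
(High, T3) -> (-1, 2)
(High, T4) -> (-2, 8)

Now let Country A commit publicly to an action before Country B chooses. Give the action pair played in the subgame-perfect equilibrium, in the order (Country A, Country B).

Backward induction with Country A moving first.
- Free → Country B plays T2 (best of -9, -3, 4, -2, 2); Country A gets 3.
- Moderate → Country B plays T1 (best of 0, 7, -5, -4, 4); Country A gets 8.
- High → Country B plays T4 (best of -4, 7, -8, 2, 8); Country A gets -2.
Country A's induced payoffs are 3, 8, -2, so Country A commits to Moderate. Subgame-perfect outcome: (Moderate, T1) with payoffs (8, 7).

(Moderate, T1)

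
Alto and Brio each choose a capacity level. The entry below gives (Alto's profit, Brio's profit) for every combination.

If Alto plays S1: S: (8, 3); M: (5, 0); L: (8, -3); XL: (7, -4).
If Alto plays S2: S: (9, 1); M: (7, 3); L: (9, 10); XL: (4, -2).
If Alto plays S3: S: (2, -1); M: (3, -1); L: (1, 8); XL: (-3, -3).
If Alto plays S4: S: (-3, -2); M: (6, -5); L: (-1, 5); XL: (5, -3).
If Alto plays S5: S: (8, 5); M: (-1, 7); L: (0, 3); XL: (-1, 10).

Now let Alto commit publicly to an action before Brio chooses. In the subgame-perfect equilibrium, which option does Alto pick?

S2

Backward induction with Alto moving first.
- S1: Brio compares 3, 0, -3, -4 and picks S; Alto would get 8.
- S2: Brio compares 1, 3, 10, -2 and picks L; Alto would get 9.
- S3: Brio compares -1, -1, 8, -3 and picks L; Alto would get 1.
- S4: Brio compares -2, -5, 5, -3 and picks L; Alto would get -1.
- S5: Brio compares 5, 7, 3, 10 and picks XL; Alto would get -1.
Maximizing over 8, 9, 1, -1, -1, Alto chooses S2. Subgame-perfect outcome: (S2, L) with payoffs (9, 10).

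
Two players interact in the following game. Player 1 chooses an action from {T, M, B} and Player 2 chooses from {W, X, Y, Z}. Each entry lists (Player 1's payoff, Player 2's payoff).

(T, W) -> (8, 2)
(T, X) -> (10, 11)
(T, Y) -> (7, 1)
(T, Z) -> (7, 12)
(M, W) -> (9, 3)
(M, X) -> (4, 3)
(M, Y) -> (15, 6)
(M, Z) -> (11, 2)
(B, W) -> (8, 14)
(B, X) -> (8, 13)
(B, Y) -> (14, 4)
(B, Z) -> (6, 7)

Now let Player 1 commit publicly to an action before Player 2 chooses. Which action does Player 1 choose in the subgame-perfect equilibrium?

Solve by backward induction (Player 1 leads).
- T → Player 2 plays Z (best of 2, 11, 1, 12); Player 1 gets 7.
- M → Player 2 plays Y (best of 3, 3, 6, 2); Player 1 gets 15.
- B → Player 2 plays W (best of 14, 13, 4, 7); Player 1 gets 8.
Among 7, 15, 8, the best is 15 at M. Subgame-perfect outcome: (M, Y) with payoffs (15, 6).

M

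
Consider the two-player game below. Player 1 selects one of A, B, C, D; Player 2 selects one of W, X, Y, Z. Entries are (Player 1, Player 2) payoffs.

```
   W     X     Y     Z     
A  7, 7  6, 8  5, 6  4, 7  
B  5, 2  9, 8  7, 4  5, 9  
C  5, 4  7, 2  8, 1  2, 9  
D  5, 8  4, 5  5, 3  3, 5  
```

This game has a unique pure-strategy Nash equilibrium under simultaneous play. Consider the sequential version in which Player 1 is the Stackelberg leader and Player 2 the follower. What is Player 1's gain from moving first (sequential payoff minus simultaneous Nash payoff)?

1

Solve by backward induction (Player 1 leads).
- A: Player 2 compares 7, 8, 6, 7 and picks X; Player 1 would get 6.
- B: Player 2 compares 2, 8, 4, 9 and picks Z; Player 1 would get 5.
- C: Player 2 compares 4, 2, 1, 9 and picks Z; Player 1 would get 2.
- D: Player 2 compares 8, 5, 3, 5 and picks W; Player 1 would get 5.
Player 1's induced payoffs are 6, 5, 2, 5, so Player 1 commits to A. Subgame-perfect outcome: (A, X) with payoffs (6, 8).
Under simultaneous play:
Player 1's best replies: W→A; X→B; Y→C; Z→B.
Player 2's best replies: A→X; B→Z; C→Z; D→W.
The unique mutual best reply is (B, Z), giving (5, 9).
Player 1's commitment gain: 6 − 5 = 1.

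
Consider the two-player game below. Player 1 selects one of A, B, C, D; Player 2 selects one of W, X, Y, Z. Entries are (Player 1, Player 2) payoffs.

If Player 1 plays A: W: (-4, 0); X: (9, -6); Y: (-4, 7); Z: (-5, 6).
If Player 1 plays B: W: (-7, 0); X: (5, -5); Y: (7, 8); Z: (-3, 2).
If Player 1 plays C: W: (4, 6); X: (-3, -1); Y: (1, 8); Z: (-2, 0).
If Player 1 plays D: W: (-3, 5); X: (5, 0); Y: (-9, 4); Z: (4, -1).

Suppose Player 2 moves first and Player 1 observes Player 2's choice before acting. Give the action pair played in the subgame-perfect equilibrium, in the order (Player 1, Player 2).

(B, Y)

Backward induction with Player 2 moving first.
- W: Player 1 compares -4, -7, 4, -3 and picks C; Player 2 would get 6.
- X: Player 1 compares 9, 5, -3, 5 and picks A; Player 2 would get -6.
- Y: Player 1 compares -4, 7, 1, -9 and picks B; Player 2 would get 8.
- Z: Player 1 compares -5, -3, -2, 4 and picks D; Player 2 would get -1.
Among 6, -6, 8, -1, the best is 8 at Y. Subgame-perfect outcome: (B, Y) with payoffs (7, 8).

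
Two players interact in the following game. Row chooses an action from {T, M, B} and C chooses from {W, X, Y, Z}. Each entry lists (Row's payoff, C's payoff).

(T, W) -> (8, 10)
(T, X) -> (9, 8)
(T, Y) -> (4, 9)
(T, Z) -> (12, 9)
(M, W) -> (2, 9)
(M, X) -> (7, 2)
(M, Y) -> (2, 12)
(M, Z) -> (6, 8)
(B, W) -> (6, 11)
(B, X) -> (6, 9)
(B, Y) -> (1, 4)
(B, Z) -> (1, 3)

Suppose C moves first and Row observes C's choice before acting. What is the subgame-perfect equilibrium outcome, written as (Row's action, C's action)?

Work backward from Row's decision.
- W → Row plays T (best of 8, 2, 6); C gets 10.
- X → Row plays T (best of 9, 7, 6); C gets 8.
- Y → Row plays T (best of 4, 2, 1); C gets 9.
- Z → Row plays T (best of 12, 6, 1); C gets 9.
Maximizing over 10, 8, 9, 9, C chooses W. Subgame-perfect outcome: (T, W) with payoffs (8, 10).

(T, W)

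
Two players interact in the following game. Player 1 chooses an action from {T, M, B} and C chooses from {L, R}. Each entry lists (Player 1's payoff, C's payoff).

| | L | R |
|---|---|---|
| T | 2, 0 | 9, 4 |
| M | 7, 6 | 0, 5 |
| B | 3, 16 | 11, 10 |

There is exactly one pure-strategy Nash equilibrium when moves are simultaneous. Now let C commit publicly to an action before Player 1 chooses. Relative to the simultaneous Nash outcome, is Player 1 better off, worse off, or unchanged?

Backward induction with C moving first.
- L: Player 1 compares 2, 7, 3 and picks M; C would get 6.
- R: Player 1 compares 9, 0, 11 and picks B; C would get 10.
Maximizing over 6, 10, C chooses R. Subgame-perfect outcome: (B, R) with payoffs (11, 10).
Now find the simultaneous Nash equilibrium.
Player 1's best replies: L→M; R→B.
C's best replies: T→R; M→L; B→L.
Only (M, L) has each player best-responding; Nash payoffs (7, 6).
Player 1 earns 11 sequentially versus 7 at the Nash outcome: better off.

better off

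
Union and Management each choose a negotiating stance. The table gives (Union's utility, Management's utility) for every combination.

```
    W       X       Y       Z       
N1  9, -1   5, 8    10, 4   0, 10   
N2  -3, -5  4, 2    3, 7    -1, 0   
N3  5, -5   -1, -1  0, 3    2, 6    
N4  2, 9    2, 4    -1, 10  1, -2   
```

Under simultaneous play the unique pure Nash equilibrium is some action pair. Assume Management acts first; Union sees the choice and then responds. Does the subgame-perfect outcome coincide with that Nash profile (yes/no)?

Solve by backward induction (Management leads).
- W: Union compares 9, -3, 5, 2 and picks N1; Management would get -1.
- X: Union compares 5, 4, -1, 2 and picks N1; Management would get 8.
- Y: Union compares 10, 3, 0, -1 and picks N1; Management would get 4.
- Z: Union compares 0, -1, 2, 1 and picks N3; Management would get 6.
Maximizing over -1, 8, 4, 6, Management chooses X. Subgame-perfect outcome: (N1, X) with payoffs (5, 8).
Now find the simultaneous Nash equilibrium.
Union's best replies: W→N1; X→N1; Y→N1; Z→N3.
Management's best replies: N1→Z; N2→Y; N3→Z; N4→Y.
The unique mutual best reply is (N3, Z), giving (2, 6).
Sequential outcome (N1, X) differs from the Nash profile (N3, Z).

no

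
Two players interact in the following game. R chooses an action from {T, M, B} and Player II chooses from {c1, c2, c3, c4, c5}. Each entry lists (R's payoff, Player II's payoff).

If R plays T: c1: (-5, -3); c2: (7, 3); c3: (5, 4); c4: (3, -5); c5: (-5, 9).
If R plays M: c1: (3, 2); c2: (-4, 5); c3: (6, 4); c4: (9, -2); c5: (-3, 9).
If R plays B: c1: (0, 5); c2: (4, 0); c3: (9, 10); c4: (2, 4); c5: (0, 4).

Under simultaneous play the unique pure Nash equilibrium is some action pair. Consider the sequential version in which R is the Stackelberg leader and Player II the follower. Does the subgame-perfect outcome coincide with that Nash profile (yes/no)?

Backward induction with R moving first.
- T: Player II compares -3, 3, 4, -5, 9 and picks c5; R would get -5.
- M: Player II compares 2, 5, 4, -2, 9 and picks c5; R would get -3.
- B: Player II compares 5, 0, 10, 4, 4 and picks c3; R would get 9.
Maximizing over -5, -3, 9, R chooses B. Subgame-perfect outcome: (B, c3) with payoffs (9, 10).
Now find the simultaneous Nash equilibrium.
R's best replies: c1→M; c2→T; c3→B; c4→M; c5→B.
Player II's best replies: T→c5; M→c5; B→c3.
Only (B, c3) has each player best-responding; Nash payoffs (9, 10).
Sequential outcome (B, c3) coincides with the Nash profile (B, c3).

yes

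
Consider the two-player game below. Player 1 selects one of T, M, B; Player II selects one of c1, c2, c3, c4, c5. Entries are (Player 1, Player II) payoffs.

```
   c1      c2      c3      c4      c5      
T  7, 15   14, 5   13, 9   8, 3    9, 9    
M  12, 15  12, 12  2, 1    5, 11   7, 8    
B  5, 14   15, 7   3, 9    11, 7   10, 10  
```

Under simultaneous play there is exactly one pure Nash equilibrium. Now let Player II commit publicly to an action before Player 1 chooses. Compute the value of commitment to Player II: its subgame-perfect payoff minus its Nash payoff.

Backward induction with Player II moving first.
- c1 → Player 1 plays M (best of 7, 12, 5); Player II gets 15.
- c2 → Player 1 plays B (best of 14, 12, 15); Player II gets 7.
- c3 → Player 1 plays T (best of 13, 2, 3); Player II gets 9.
- c4 → Player 1 plays B (best of 8, 5, 11); Player II gets 7.
- c5 → Player 1 plays B (best of 9, 7, 10); Player II gets 10.
Player II's induced payoffs are 15, 7, 9, 7, 10, so Player II commits to c1. Subgame-perfect outcome: (M, c1) with payoffs (12, 15).
Under simultaneous play:
Player 1's best replies: c1→M; c2→B; c3→T; c4→B; c5→B.
Player II's best replies: T→c1; M→c1; B→c1.
Only (M, c1) has each player best-responding; Nash payoffs (12, 15).
Player II's commitment gain: 15 − 15 = 0.

0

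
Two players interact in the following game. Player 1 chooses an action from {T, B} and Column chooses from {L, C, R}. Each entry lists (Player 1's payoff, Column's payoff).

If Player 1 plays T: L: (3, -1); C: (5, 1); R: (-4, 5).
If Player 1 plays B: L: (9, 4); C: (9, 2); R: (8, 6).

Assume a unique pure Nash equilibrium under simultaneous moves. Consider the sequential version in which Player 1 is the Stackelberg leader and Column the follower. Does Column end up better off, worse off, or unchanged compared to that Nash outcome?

Backward induction with Player 1 moving first.
- T → Column plays R (best of -1, 1, 5); Player 1 gets -4.
- B → Column plays R (best of 4, 2, 6); Player 1 gets 8.
Maximizing over -4, 8, Player 1 chooses B. Subgame-perfect outcome: (B, R) with payoffs (8, 6).
Under simultaneous play:
Player 1's best replies: L→B; C→B; R→B.
Column's best replies: T→R; B→R.
Only (B, R) has each player best-responding; Nash payoffs (8, 6).
Column earns 6 sequentially versus 6 at the Nash outcome: unchanged.

unchanged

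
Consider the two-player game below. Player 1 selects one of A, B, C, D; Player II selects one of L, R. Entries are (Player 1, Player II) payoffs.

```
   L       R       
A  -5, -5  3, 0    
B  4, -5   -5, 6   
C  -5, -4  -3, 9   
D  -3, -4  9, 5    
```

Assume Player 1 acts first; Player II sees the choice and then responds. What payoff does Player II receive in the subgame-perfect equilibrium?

5

Work backward from Player II's decision.
- A → Player II plays R (best of -5, 0); Player 1 gets 3.
- B → Player II plays R (best of -5, 6); Player 1 gets -5.
- C → Player II plays R (best of -4, 9); Player 1 gets -3.
- D → Player II plays R (best of -4, 5); Player 1 gets 9.
Among 3, -5, -3, 9, the best is 9 at D. Subgame-perfect outcome: (D, R) with payoffs (9, 5).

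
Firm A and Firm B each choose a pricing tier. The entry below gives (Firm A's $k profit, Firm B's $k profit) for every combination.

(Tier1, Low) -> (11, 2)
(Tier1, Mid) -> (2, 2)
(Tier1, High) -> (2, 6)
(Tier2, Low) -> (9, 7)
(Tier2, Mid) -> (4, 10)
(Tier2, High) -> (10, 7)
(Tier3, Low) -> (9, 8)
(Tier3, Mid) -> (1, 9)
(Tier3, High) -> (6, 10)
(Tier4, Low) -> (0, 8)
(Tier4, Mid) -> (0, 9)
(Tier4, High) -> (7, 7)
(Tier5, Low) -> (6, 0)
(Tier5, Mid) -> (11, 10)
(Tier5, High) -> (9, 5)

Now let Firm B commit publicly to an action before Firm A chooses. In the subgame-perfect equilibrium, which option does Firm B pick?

Backward induction with Firm B moving first.
- Low → Firm A plays Tier1 (best of 11, 9, 9, 0, 6); Firm B gets 2.
- Mid → Firm A plays Tier5 (best of 2, 4, 1, 0, 11); Firm B gets 10.
- High → Firm A plays Tier2 (best of 2, 10, 6, 7, 9); Firm B gets 7.
Firm B's induced payoffs are 2, 10, 7, so Firm B commits to Mid. Subgame-perfect outcome: (Tier5, Mid) with payoffs (11, 10).

Mid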